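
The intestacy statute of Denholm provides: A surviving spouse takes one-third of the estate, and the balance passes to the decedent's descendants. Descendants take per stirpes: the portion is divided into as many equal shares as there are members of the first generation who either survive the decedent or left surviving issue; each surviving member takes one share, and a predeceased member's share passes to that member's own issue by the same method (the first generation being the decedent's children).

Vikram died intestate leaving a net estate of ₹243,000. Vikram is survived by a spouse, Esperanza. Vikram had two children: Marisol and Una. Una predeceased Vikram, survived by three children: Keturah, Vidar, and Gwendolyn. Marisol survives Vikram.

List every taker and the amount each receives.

Esperanza takes one-third of ₹243,000 = ₹81,000. The remaining ₹162,000 passes to the descendants.
The descendants' portion (₹162,000) is divided into 2 shares of ₹81,000: Marisol takes ₹81,000; Una's ₹81,000 share passes to Una's issue.
Una's share (₹81,000) is divided into 3 shares of ₹27,000: Keturah, Vidar, and Gwendolyn each take ₹27,000.

Esperanza: ₹81,000; Marisol: ₹81,000; Keturah: ₹27,000; Vidar: ₹27,000; Gwendolyn: ₹27,000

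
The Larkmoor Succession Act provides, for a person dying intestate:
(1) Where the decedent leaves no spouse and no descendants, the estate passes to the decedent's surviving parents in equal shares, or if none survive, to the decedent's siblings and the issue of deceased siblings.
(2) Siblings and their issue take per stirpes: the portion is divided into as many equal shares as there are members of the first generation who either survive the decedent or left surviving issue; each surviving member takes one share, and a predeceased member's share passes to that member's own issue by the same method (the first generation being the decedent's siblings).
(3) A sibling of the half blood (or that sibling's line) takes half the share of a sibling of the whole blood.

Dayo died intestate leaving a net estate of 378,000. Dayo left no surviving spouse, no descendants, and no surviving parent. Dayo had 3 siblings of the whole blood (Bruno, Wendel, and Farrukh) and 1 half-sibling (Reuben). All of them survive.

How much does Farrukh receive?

The entire 378,000 passes to the siblings and their issue.
Counting each half-blood sibling's line as half a unit, there are 7/2 units in 378,000, so one unit is 108,000. Whole-blood lines (Bruno, Wendel, and Farrukh) take 108,000 each; half-blood lines (Reuben) take 54,000 each.

Farrukh receives 108,000.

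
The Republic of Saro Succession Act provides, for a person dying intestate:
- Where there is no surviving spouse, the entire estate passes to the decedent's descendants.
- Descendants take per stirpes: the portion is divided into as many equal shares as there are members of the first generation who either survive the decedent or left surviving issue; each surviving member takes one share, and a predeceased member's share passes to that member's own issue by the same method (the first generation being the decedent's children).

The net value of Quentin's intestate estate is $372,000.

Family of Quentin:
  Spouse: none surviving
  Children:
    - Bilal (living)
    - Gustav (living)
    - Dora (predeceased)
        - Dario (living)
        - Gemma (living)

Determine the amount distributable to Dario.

Dario receives $62,000.

The entire $372,000 passes to the descendants.
That amount ($372,000) is divided into 3 shares of $124,000: Bilal and Gustav each take $124,000; Dora's $124,000 share passes to Dora's issue.
Dora's share ($124,000) is divided into 2 shares of $62,000: Dario and Gemma each take $62,000.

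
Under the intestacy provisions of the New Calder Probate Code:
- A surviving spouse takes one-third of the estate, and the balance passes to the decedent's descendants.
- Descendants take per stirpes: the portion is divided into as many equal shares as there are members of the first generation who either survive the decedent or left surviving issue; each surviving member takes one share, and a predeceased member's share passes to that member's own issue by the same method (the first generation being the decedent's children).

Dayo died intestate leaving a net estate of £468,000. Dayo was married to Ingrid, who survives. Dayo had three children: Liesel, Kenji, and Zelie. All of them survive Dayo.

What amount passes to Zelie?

Ingrid takes one-third of £468,000 = £156,000. The remaining £312,000 passes to the descendants.
The descendants' portion (£312,000) is divided into 3 shares of £104,000: Liesel, Kenji, and Zelie each take £104,000.

Zelie receives £104,000.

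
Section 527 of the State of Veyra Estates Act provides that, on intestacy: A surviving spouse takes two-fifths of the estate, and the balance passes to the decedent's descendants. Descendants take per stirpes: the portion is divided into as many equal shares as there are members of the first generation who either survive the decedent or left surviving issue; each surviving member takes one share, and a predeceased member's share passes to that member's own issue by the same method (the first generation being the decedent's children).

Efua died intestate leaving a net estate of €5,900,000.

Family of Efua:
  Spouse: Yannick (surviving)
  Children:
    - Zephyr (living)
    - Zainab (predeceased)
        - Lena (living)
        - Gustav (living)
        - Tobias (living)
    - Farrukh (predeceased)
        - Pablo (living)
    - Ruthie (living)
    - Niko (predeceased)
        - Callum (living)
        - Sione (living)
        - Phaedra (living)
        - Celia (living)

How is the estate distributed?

Yannick: €2,360,000; Zephyr: €708,000; Lena: €236,000; Gustav: €236,000; Tobias: €236,000; Pablo: €708,000; Ruthie: €708,000; Callum: €177,000; Sione: €177,000; Phaedra: €177,000; Celia: €177,000

Yannick takes two-fifths of €5,900,000 = €2,360,000. The remaining €3,540,000 passes to the descendants.
The descendants' portion (€3,540,000) is divided into 5 shares of €708,000: Zephyr and Ruthie each take €708,000; Zainab's €708,000 share passes to Zainab's issue; Farrukh's €708,000 share passes to Farrukh's issue; Niko's €708,000 share passes to Niko's issue.
Zainab's share (€708,000) is divided into 3 shares of €236,000: Lena, Gustav, and Tobias each take €236,000.
Farrukh's share (€708,000) passes entirely to Pablo.
Niko's share (€708,000) is divided into 4 shares of €177,000: Callum, Sione, Phaedra, and Celia each take €177,000.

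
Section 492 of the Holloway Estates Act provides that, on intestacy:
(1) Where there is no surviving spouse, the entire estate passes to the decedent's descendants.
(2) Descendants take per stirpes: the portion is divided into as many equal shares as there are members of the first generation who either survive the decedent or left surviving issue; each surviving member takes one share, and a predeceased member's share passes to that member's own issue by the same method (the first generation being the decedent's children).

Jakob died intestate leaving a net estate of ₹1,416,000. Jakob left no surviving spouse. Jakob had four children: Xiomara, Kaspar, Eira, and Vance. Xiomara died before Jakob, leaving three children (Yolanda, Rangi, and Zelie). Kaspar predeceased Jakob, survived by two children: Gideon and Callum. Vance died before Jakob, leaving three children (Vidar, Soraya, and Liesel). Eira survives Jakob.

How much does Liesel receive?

Liesel receives ₹118,000.

The entire ₹1,416,000 passes to the descendants.
That amount (₹1,416,000) is divided into 4 shares of ₹354,000: Eira takes ₹354,000; Xiomara's ₹354,000 share passes to Xiomara's issue; Kaspar's ₹354,000 share passes to Kaspar's issue; Vance's ₹354,000 share passes to Vance's issue.
Xiomara's share (₹354,000) is divided into 3 shares of ₹118,000: Yolanda, Rangi, and Zelie each take ₹118,000.
Kaspar's share (₹354,000) is divided into 2 shares of ₹177,000: Gideon and Callum each take ₹177,000.
Vance's share (₹354,000) is divided into 3 shares of ₹118,000: Vidar, Soraya, and Liesel each take ₹118,000.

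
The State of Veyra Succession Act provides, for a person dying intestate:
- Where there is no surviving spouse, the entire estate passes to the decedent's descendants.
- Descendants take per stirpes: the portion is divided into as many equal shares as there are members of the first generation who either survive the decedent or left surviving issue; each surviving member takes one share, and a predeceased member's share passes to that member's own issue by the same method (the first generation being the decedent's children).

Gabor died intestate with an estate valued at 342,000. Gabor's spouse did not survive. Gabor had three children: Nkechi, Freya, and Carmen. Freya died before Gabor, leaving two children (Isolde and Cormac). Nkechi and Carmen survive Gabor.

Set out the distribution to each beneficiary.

The entire 342,000 passes to the descendants.
That amount (342,000) is divided into 3 shares of 114,000: Nkechi and Carmen each take 114,000; Freya's 114,000 share passes to Freya's issue.
Freya's share (114,000) is divided into 2 shares of 57,000: Isolde and Cormac each take 57,000.

Nkechi: 114,000; Isolde: 57,000; Cormac: 57,000; Carmen: 114,000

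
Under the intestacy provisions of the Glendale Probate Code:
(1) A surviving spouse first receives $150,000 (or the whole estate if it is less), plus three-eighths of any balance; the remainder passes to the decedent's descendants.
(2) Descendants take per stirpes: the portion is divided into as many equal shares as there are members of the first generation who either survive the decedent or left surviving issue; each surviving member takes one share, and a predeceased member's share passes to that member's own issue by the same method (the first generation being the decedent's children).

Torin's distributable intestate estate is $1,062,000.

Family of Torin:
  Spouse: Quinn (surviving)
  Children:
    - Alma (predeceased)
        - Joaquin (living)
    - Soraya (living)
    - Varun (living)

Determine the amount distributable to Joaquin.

Quinn first takes $150,000, leaving a balance of $912,000. Quinn then takes three-eighths of the balance ($342,000), for a total of $492,000. The remaining $570,000 passes to the descendants.
The descendants' portion ($570,000) is divided into 3 shares of $190,000: Soraya and Varun each take $190,000; Alma's $190,000 share passes to Alma's issue.
Alma's share ($190,000) passes entirely to Joaquin.

Joaquin receives $190,000.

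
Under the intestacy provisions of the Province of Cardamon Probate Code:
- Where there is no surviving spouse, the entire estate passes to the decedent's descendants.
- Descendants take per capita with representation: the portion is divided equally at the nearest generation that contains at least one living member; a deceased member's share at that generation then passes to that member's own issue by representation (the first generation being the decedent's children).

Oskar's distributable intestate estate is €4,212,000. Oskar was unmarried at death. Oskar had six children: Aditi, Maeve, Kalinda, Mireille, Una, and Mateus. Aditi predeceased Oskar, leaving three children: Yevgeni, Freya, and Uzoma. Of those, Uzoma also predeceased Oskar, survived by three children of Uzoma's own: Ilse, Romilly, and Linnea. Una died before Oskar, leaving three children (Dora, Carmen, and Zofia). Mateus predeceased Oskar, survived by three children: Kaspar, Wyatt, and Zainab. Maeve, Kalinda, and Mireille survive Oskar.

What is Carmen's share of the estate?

The entire €4,212,000 passes to the descendants.
That amount (€4,212,000) is divided into 6 shares of €702,000: Maeve, Kalinda, and Mireille each take €702,000; Aditi's €702,000 share passes to Aditi's issue; Una's €702,000 share passes to Una's issue; Mateus's €702,000 share passes to Mateus's issue.
Aditi's share (€702,000) is divided into 3 shares of €234,000: Yevgeni and Freya each take €234,000; Uzoma's €234,000 share passes to Uzoma's issue.
Uzoma's share (€234,000) is divided into 3 shares of €78,000: Ilse, Romilly, and Linnea each take €78,000.
Una's share (€702,000) is divided into 3 shares of €234,000: Dora, Carmen, and Zofia each take €234,000.
Mateus's share (€702,000) is divided into 3 shares of €234,000: Kaspar, Wyatt, and Zainab each take €234,000.

Carmen receives €234,000.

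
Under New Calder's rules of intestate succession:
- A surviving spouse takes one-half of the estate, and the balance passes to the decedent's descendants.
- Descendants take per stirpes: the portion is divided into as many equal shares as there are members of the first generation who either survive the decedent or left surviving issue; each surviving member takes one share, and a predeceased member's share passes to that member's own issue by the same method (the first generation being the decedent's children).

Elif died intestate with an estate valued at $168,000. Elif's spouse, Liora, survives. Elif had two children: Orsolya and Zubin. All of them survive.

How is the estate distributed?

Liora: $84,000; Orsolya: $42,000; Zubin: $42,000

Liora takes one-half of $168,000 = $84,000. The remaining $84,000 passes to the descendants.
The descendants' portion ($84,000) is divided into 2 shares of $42,000: Orsolya and Zubin each take $42,000.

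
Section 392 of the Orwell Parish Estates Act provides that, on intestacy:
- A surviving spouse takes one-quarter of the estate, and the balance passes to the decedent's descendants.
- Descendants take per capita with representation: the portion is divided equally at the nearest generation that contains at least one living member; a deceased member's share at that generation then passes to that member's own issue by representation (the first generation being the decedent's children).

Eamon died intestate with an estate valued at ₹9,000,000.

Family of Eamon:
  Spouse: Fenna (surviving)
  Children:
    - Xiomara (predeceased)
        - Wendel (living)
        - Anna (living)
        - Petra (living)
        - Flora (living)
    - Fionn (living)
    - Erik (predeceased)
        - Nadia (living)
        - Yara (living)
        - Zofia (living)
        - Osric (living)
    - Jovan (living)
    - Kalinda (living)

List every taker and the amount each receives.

Fenna: ₹2,250,000; Wendel: ₹337,500; Anna: ₹337,500; Petra: ₹337,500; Flora: ₹337,500; Fionn: ₹1,350,000; Nadia: ₹337,500; Yara: ₹337,500; Zofia: ₹337,500; Osric: ₹337,500; Jovan: ₹1,350,000; Kalinda: ₹1,350,000

Fenna takes one-quarter of ₹9,000,000 = ₹2,250,000. The remaining ₹6,750,000 passes to the descendants.
The descendants' portion (₹6,750,000) is divided into 5 shares of ₹1,350,000: Fionn, Jovan, and Kalinda each take ₹1,350,000; Xiomara's ₹1,350,000 share passes to Xiomara's issue; Erik's ₹1,350,000 share passes to Erik's issue.
Xiomara's share (₹1,350,000) is divided into 4 shares of ₹337,500: Wendel, Anna, Petra, and Flora each take ₹337,500.
Erik's share (₹1,350,000) is divided into 4 shares of ₹337,500: Nadia, Yara, Zofia, and Osric each take ₹337,500.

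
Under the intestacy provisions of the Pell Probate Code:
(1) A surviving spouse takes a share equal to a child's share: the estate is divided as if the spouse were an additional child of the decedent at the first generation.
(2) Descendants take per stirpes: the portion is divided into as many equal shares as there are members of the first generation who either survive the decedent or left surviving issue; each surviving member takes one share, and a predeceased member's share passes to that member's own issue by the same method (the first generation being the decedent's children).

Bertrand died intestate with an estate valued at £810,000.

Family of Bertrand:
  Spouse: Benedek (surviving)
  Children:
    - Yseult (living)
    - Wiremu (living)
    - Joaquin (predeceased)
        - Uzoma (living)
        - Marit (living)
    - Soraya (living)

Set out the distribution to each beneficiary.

The spouse counts as an additional share at the children's level, so there are 5 primary shares of £162,000. Benedek takes one such share (£162,000).
The children's combined portion (£648,000) is divided into 4 shares of £162,000: Yseult, Wiremu, and Soraya each take £162,000; Joaquin's £162,000 share passes to Joaquin's issue.
Joaquin's share (£162,000) is divided into 2 shares of £81,000: Uzoma and Marit each take £81,000.

Benedek: £162,000; Yseult: £162,000; Wiremu: £162,000; Uzoma: £81,000; Marit: £81,000; Soraya: £162,000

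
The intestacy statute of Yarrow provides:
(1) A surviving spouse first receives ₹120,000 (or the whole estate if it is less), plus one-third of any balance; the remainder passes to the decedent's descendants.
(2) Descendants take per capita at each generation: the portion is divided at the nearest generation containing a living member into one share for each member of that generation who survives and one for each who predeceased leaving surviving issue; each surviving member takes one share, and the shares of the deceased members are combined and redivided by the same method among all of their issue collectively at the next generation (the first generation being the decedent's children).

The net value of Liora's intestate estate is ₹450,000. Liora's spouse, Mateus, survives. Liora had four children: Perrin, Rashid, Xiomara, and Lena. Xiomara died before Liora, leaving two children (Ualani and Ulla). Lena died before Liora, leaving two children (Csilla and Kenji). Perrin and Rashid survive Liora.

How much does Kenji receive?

Kenji receives ₹27,500.

Mateus first takes ₹120,000, leaving a balance of ₹330,000. Mateus then takes one-third of the balance (₹110,000), for a total of ₹230,000. The remaining ₹220,000 passes to the descendants.
The descendants' portion (₹220,000) is divided at the children's generation into 4 shares of ₹55,000. Perrin and Rashid each take ₹55,000. The 2 shares of the deceased (Xiomara and Lena) are combined into a pool of ₹110,000.
That pool (₹110,000) is divided at the grandchildren's generation equally among Ualani, Ulla, Csilla, and Kenji: ₹27,500 each.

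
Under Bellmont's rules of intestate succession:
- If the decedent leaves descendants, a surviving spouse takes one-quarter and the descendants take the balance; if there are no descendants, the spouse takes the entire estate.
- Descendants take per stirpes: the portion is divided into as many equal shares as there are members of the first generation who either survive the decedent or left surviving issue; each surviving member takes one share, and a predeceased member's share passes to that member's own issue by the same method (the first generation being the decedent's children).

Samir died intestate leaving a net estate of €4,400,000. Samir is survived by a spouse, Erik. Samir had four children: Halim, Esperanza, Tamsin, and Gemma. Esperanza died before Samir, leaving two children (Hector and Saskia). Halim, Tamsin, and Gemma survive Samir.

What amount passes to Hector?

Erik takes one-quarter of €4,400,000 = €1,100,000. The remaining €3,300,000 passes to the descendants.
The descendants' portion (€3,300,000) is divided into 4 shares of €825,000: Halim, Tamsin, and Gemma each take €825,000; Esperanza's €825,000 share passes to Esperanza's issue.
Esperanza's share (€825,000) is divided into 2 shares of €412,500: Hector and Saskia each take €412,500.

Hector receives €412,500.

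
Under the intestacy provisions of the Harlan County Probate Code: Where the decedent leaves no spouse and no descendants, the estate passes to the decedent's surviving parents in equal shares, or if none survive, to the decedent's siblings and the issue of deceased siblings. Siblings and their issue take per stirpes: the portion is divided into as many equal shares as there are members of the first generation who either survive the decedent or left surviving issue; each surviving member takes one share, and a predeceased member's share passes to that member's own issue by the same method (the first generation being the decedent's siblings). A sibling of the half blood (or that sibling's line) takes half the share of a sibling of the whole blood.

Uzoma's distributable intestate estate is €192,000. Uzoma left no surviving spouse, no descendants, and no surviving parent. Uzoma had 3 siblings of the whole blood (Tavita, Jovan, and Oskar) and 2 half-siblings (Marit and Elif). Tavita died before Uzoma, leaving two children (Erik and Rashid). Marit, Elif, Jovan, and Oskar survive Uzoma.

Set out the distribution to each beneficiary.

The entire €192,000 passes to the siblings and their issue.
Counting each half-blood sibling's line as half a unit, there are 4 units in €192,000, so one unit is €48,000. Whole-blood lines (Tavita, Jovan, and Oskar) take €48,000 each; half-blood lines (Marit and Elif) take €24,000 each.
Tavita's share (€48,000) is divided into 2 shares of €24,000: Erik and Rashid each take €24,000.

Erik: €24,000; Rashid: €24,000; Marit: €24,000; Elif: €24,000; Jovan: €48,000; Oskar: €48,000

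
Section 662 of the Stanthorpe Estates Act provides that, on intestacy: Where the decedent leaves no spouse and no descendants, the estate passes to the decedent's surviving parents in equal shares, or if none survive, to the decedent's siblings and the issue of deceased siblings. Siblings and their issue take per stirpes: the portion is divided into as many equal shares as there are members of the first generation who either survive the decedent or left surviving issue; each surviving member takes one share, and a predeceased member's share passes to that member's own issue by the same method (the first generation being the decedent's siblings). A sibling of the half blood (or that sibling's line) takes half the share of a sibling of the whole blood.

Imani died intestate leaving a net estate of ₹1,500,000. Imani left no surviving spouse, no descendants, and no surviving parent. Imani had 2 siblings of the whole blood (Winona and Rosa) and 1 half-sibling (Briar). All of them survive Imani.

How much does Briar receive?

Briar receives ₹300,000.

The entire ₹1,500,000 passes to the siblings and their issue.
Counting each half-blood sibling's line as half a unit, there are 5/2 units in ₹1,500,000, so one unit is ₹600,000. Whole-blood lines (Winona and Rosa) take ₹600,000 each; half-blood lines (Briar) take ₹300,000 each.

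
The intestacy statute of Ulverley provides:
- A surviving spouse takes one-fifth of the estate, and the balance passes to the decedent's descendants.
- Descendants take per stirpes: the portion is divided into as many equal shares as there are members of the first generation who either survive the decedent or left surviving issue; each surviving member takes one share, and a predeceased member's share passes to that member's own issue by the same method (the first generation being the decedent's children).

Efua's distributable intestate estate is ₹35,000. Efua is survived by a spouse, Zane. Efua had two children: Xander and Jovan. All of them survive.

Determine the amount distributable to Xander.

Zane takes one-fifth of ₹35,000 = ₹7,000. The remaining ₹28,000 passes to the descendants.
The descendants' portion (₹28,000) is divided into 2 shares of ₹14,000: Xander and Jovan each take ₹14,000.

Xander receives ₹14,000.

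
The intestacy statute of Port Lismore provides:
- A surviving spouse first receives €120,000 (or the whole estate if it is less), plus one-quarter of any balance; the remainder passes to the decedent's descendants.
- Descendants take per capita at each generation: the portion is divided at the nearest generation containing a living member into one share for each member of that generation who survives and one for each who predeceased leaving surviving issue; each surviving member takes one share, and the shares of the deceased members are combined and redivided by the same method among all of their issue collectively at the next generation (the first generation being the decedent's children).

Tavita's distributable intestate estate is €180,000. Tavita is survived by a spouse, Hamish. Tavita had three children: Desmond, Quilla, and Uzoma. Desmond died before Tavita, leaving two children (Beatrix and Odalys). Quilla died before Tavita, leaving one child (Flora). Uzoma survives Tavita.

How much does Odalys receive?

Hamish first takes €120,000, leaving a balance of €60,000. Hamish then takes one-quarter of the balance (€15,000), for a total of €135,000. The remaining €45,000 passes to the descendants.
The descendants' portion (€45,000) is divided at the children's generation into 3 shares of €15,000. Uzoma takes €15,000. The 2 shares of the deceased (Desmond and Quilla) are combined into a pool of €30,000.
That pool (€30,000) is divided at the grandchildren's generation equally among Beatrix, Odalys, and Flora: €10,000 each.

Odalys receives €10,000.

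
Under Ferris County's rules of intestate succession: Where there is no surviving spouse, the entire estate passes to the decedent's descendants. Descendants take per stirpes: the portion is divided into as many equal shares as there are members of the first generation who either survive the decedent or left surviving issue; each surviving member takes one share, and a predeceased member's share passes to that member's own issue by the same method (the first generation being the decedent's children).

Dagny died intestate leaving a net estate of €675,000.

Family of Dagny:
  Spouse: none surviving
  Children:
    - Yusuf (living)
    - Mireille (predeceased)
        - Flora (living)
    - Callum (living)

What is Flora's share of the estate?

Flora receives €225,000.

The entire €675,000 passes to the descendants.
That amount (€675,000) is divided into 3 shares of €225,000: Yusuf and Callum each take €225,000; Mireille's €225,000 share passes to Mireille's issue.
Mireille's share (€225,000) passes entirely to Flora.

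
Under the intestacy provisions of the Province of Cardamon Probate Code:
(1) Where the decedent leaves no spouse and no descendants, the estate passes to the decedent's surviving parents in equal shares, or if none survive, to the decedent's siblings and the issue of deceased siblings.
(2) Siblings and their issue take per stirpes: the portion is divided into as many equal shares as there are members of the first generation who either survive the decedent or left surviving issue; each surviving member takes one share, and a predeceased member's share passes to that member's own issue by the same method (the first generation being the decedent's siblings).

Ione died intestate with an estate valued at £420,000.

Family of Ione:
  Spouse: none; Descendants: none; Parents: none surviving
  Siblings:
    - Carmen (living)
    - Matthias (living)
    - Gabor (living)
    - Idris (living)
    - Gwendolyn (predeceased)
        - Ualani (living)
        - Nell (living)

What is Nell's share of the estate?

Nell receives £42,000.

The entire £420,000 passes to the siblings and their issue.
That amount (£420,000) is divided into 5 shares of £84,000: Carmen, Matthias, Gabor, and Idris each take £84,000; Gwendolyn's £84,000 share passes to Gwendolyn's issue.
Gwendolyn's share (£84,000) is divided into 2 shares of £42,000: Ualani and Nell each take £42,000.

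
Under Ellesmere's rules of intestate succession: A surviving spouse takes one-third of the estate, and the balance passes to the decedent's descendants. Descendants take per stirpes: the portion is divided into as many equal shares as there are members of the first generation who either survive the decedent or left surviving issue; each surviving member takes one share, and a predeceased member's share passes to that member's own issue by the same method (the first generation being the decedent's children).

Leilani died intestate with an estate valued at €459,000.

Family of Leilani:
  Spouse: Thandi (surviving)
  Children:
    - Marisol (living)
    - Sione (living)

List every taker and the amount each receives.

Thandi: €153,000; Marisol: €153,000; Sione: €153,000

Thandi takes one-third of €459,000 = €153,000. The remaining €306,000 passes to the descendants.
The descendants' portion (€306,000) is divided into 2 shares of €153,000: Marisol and Sione each take €153,000.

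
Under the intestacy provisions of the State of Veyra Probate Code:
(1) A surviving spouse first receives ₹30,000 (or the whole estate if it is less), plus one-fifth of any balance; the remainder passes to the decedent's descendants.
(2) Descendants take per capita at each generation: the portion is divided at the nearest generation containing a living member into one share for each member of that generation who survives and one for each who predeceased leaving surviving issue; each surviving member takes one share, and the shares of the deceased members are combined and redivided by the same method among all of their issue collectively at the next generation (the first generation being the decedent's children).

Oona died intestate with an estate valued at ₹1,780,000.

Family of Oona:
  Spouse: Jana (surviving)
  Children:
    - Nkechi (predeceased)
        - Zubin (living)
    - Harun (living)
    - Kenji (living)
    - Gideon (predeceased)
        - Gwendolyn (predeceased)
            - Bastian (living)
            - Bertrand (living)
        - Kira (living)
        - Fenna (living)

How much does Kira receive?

Kira receives ₹175,000.

Jana first takes ₹30,000, leaving a balance of ₹1,750,000. Jana then takes one-fifth of the balance (₹350,000), for a total of ₹380,000. The remaining ₹1,400,000 passes to the descendants.
The descendants' portion (₹1,400,000) is divided at the children's generation into 4 shares of ₹350,000. Harun and Kenji each take ₹350,000. The 2 shares of the deceased (Nkechi and Gideon) are combined into a pool of ₹700,000.
That pool (₹700,000) is divided at the grandchildren's generation into 4 shares of ₹175,000. Zubin, Kira, and Fenna each take ₹175,000. The remaining share for the deceased Gwendolyn (₹175,000) is carried to the next generation.
That pool (₹175,000) is divided at the great-grandchildren's generation equally among Bastian and Bertrand: ₹87,500 each.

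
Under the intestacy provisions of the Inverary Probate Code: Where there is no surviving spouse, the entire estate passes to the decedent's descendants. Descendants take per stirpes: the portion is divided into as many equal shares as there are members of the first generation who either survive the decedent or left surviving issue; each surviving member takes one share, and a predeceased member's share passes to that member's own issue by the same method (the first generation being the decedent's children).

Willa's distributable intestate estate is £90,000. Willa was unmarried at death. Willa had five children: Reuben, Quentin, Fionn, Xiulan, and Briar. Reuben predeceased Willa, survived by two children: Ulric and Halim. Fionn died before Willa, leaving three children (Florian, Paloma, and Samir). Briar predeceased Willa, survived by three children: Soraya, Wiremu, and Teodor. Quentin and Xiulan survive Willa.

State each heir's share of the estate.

The entire £90,000 passes to the descendants.
That amount (£90,000) is divided into 5 shares of £18,000: Quentin and Xiulan each take £18,000; Reuben's £18,000 share passes to Reuben's issue; Fionn's £18,000 share passes to Fionn's issue; Briar's £18,000 share passes to Briar's issue.
Reuben's share (£18,000) is divided into 2 shares of £9,000: Ulric and Halim each take £9,000.
Fionn's share (£18,000) is divided into 3 shares of £6,000: Florian, Paloma, and Samir each take £6,000.
Briar's share (£18,000) is divided into 3 shares of £6,000: Soraya, Wiremu, and Teodor each take £6,000.

Ulric: £9,000; Halim: £9,000; Quentin: £18,000; Florian: £6,000; Paloma: £6,000; Samir: £6,000; Xiulan: £18,000; Soraya: £6,000; Wiremu: £6,000; Teodor: £6,000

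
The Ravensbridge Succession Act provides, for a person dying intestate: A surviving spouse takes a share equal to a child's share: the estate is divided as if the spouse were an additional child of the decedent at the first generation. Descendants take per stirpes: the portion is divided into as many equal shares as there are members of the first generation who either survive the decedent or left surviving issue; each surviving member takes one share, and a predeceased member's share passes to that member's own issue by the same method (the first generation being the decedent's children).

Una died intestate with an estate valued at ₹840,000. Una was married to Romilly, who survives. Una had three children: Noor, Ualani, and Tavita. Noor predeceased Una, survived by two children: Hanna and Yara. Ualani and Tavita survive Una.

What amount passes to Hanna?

The spouse counts as an additional share at the children's level, so there are 4 primary shares of ₹210,000. Romilly takes one such share (₹210,000).
The children's combined portion (₹630,000) is divided into 3 shares of ₹210,000: Ualani and Tavita each take ₹210,000; Noor's ₹210,000 share passes to Noor's issue.
Noor's share (₹210,000) is divided into 2 shares of ₹105,000: Hanna and Yara each take ₹105,000.

Hanna receives ₹105,000.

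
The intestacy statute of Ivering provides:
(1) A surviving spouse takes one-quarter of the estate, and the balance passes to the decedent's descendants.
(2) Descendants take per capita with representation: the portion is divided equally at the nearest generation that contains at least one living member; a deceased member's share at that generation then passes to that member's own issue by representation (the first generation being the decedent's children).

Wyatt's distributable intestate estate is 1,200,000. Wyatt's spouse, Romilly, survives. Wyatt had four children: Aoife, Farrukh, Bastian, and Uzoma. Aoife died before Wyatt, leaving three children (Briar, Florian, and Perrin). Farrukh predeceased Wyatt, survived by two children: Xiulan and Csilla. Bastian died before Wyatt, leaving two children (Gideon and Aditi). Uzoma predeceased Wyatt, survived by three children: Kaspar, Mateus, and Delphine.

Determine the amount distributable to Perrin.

Perrin receives 90,000.

Romilly takes one-quarter of 1,200,000 = 300,000. The remaining 900,000 passes to the descendants.
No child survives, so the initial division is made at the grandchildren's generation.
The descendants' portion (900,000) is divided into 10 shares of 90,000: Briar, Florian, Perrin, Xiulan, Csilla, Gideon, Aditi, Kaspar, Mateus, and Delphine each take 90,000.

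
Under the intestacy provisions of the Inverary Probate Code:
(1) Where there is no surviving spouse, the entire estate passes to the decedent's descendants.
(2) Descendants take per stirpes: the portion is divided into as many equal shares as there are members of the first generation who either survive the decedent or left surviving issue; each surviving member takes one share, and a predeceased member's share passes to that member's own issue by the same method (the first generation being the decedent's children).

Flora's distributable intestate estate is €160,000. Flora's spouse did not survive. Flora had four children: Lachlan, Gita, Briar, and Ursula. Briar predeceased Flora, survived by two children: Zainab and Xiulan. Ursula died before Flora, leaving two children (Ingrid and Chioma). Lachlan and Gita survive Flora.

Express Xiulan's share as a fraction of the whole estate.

The entire €160,000 passes to the descendants.
That amount (€160,000) is divided into 4 shares of €40,000: Lachlan and Gita each take €40,000; Briar's €40,000 share passes to Briar's issue; Ursula's €40,000 share passes to Ursula's issue.
Briar's share (€40,000) is divided into 2 shares of €20,000: Zainab and Xiulan each take €20,000.
Ursula's share (€40,000) is divided into 2 shares of €20,000: Ingrid and Chioma each take €20,000.

Xiulan receives 1/8 of the estate.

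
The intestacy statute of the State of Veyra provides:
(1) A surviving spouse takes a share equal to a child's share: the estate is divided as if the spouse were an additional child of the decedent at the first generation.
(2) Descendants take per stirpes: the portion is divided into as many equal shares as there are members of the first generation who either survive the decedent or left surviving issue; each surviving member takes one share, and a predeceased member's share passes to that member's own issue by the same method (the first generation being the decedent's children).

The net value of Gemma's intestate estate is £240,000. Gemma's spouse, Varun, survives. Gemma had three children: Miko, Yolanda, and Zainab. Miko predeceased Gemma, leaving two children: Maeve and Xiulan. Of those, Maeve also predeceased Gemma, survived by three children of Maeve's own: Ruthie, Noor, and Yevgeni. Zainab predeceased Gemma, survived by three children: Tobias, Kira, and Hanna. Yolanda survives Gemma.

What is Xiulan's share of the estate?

Xiulan receives £30,000.

The spouse counts as an additional share at the children's level, so there are 4 primary shares of £60,000. Varun takes one such share (£60,000).
The children's combined portion (£180,000) is divided into 3 shares of £60,000: Yolanda takes £60,000; Miko's £60,000 share passes to Miko's issue; Zainab's £60,000 share passes to Zainab's issue.
Miko's share (£60,000) is divided into 2 shares of £30,000: Xiulan takes £30,000; Maeve's £30,000 share passes to Maeve's issue.
Maeve's share (£30,000) is divided into 3 shares of £10,000: Ruthie, Noor, and Yevgeni each take £10,000.
Zainab's share (£60,000) is divided into 3 shares of £20,000: Tobias, Kira, and Hanna each take £20,000.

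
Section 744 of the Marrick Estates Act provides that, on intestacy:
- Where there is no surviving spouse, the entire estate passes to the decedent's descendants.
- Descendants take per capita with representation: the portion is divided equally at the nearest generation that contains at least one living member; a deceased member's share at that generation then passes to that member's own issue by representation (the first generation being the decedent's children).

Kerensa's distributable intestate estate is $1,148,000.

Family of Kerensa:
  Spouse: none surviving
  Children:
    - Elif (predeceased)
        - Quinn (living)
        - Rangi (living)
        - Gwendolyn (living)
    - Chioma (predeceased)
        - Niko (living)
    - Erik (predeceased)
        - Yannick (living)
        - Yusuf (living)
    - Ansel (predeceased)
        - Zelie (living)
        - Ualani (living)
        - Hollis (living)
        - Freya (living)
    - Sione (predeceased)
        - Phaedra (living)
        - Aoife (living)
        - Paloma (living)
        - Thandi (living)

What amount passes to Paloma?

The entire $1,148,000 passes to the descendants.
No child survives, so the initial division is made at the grandchildren's generation.
That amount ($1,148,000) is divided into 14 shares of $82,000: Quinn, Rangi, Gwendolyn, Niko, Yannick, Yusuf, Zelie, Ualani, Hollis, Freya, Phaedra, Aoife, Paloma, and Thandi each take $82,000.

Paloma receives $82,000.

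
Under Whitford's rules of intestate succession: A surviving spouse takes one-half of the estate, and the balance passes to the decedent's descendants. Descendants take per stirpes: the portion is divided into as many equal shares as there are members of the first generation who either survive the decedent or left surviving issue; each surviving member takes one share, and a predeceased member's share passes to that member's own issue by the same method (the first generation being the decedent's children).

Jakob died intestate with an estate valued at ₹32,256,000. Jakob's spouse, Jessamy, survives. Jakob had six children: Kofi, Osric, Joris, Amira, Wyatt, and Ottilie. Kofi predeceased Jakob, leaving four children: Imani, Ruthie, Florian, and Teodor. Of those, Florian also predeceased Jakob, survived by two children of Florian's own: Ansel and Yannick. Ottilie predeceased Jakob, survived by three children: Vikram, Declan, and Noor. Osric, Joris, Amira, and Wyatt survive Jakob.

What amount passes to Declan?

Jessamy takes one-half of ₹32,256,000 = ₹16,128,000. The remaining ₹16,128,000 passes to the descendants.
The descendants' portion (₹16,128,000) is divided into 6 shares of ₹2,688,000: Osric, Joris, Amira, and Wyatt each take ₹2,688,000; Kofi's ₹2,688,000 share passes to Kofi's issue; Ottilie's ₹2,688,000 share passes to Ottilie's issue.
Kofi's share (₹2,688,000) is divided into 4 shares of ₹672,000: Imani, Ruthie, and Teodor each take ₹672,000; Florian's ₹672,000 share passes to Florian's issue.
Florian's share (₹672,000) is divided into 2 shares of ₹336,000: Ansel and Yannick each take ₹336,000.
Ottilie's share (₹2,688,000) is divided into 3 shares of ₹896,000: Vikram, Declan, and Noor each take ₹896,000.

Declan receives ₹896,000.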